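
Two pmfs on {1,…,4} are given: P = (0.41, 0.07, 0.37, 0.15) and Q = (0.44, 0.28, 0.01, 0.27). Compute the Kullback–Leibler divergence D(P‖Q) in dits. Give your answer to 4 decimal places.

D(P‖Q) = Σ p·log₁₀(p/q).
  0.41·log₁₀(0.41/0.44) = -0.01257
  0.07·log₁₀(0.07/0.28) = -0.04214
  0.37·log₁₀(0.37/0.01) = 0.58023
  0.15·log₁₀(0.15/0.27) = -0.03829
D(P‖Q) = 0.4872 dits.

0.4872 dits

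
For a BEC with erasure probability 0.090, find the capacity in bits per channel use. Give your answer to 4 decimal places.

Binary erasure channel: capacity C = 1 − ε.
C = 1 − 0.090 = 0.9100 bits per channel use.

0.9100 bits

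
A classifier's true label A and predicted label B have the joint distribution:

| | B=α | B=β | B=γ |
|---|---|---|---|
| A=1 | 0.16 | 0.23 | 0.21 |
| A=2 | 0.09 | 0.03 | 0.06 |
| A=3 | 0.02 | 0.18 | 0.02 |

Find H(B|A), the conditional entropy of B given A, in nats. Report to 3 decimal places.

0.967 nats

Marginals: p(A) = (0.6000, 0.1800, 0.2200), p(B) = (0.2700, 0.4400, 0.2900).
H(B|A) = Σ p(A) · H(B|A=·).
  A=1: p=0.6000, H(B|A=1) = 1.0875
  A=2: p=0.1800, H(B|A=2) = 1.0114
  A=3: p=0.2200, H(B|A=3) = 0.6002
Weighted sum = 0.967 nats.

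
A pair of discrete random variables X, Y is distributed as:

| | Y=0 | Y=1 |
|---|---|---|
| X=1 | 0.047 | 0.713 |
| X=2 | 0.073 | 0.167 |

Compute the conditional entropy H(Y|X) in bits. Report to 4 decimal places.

Marginals: p(X) = (0.7600, 0.2400), p(Y) = (0.1200, 0.8800).
H(Y|X) = Σ p(X) · H(Y|X=·).
  X=1: p=0.7600, H(Y|X=1) = 0.3347
  X=2: p=0.2400, H(Y|X=2) = 0.8863
Weighted sum = 0.4671 bits.

0.4671 bits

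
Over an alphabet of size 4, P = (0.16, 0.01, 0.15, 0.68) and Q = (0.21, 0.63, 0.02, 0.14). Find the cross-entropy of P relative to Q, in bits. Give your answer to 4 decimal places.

3.1423 bits

H(P,Q) = −Σ p·log₂ q.
  −0.16·log₂(0.21) = 0.36025
  −0.01·log₂(0.63) = 0.00667
  −0.15·log₂(0.02) = 0.84658
  −0.68·log₂(0.14) = 1.92882
H(P,Q) = 3.1423 bits.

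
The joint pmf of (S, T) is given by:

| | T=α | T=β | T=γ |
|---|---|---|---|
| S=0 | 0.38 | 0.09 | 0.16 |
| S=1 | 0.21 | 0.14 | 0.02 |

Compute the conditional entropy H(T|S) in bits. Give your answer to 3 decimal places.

Chain rule: H(T|S) = H(S,T) − H(S).
Marginals: p(S) = (0.6300, 0.3700), p(T) = (0.5900, 0.2300, 0.1800).
H(S,T) = 2.2489 bits; H(S) = 0.9507 bits.
H(T|S) = 2.2489 − 0.9507 = 1.298 bits.

1.298 bits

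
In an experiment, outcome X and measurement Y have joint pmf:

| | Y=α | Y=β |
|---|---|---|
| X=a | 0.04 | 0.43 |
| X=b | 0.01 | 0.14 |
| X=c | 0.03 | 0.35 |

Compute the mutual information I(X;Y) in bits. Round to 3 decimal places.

0.000 bits

Marginals: p(X) = (0.4700, 0.1500, 0.3800), p(Y) = (0.0800, 0.9200).
I(X;Y) = Σ p(x,y)·log₂[p(x,y)/(p(x)p(y))].
  (a,α): 0.04·log₂(1.0638) = 0.0036
  (a,β): 0.43·log₂(0.9944) = -0.0035
  (b,α): 0.01·log₂(0.8333) = -0.0026
  (b,β): 0.14·log₂(1.0145) = 0.0029
  (c,α): 0.03·log₂(0.9868) = -0.0006
  (c,β): 0.35·log₂(1.0011) = 0.0006
Sum = 0.000 bits.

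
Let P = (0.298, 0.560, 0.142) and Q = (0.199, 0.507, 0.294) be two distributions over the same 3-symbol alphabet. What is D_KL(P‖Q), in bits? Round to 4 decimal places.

D(P‖Q) = Σ p·log₂(p/q).
  0.298·log₂(0.298/0.199) = 0.17360
  0.560·log₂(0.560/0.507) = 0.08033
  0.142·log₂(0.142/0.294) = -0.14909
D(P‖Q) = 0.1048 bits.

0.1048 bits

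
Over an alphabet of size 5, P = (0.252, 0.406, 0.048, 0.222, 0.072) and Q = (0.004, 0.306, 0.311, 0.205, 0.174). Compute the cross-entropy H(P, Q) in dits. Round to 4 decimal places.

H(P,Q) = −Σ p·log₁₀ q.
  −0.252·log₁₀(0.004) = 0.60428
  −0.406·log₁₀(0.306) = 0.20880
  −0.048·log₁₀(0.311) = 0.02435
  −0.222·log₁₀(0.205) = 0.15279
  −0.072·log₁₀(0.174) = 0.05468
H(P,Q) = 1.0449 dits.

1.0449 dits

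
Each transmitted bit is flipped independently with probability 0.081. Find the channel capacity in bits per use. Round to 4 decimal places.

Binary symmetric channel: C = 1 − h₂(ε) where h₂ is the binary entropy function.
h₂(0.081) = −0.081·log₂0.081 − 0.919·log₂0.919 = 0.4057.
C = 1 − 0.4057 = 0.5943 bits per channel use.

0.5943 bits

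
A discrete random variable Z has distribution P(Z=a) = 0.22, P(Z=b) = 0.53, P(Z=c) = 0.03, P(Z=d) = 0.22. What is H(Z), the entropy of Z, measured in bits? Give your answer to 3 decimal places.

1.598 bits

H(Z) = −Σ p·log₂ p.
  −(0.22)·log₂(0.22) = 0.4806
  −(0.53)·log₂(0.53) = 0.4854
  −(0.03)·log₂(0.03) = 0.1518
  −(0.22)·log₂(0.22) = 0.4806
Sum: 0.4806 + 0.4854 + 0.1518 + 0.4806 = 1.598 bits.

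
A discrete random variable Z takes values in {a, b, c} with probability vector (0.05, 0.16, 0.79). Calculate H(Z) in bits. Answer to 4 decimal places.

H(Z) = −Σ p·log₂ p.
  −(0.05)·log₂(0.05) = 0.21610
  −(0.16)·log₂(0.16) = 0.42302
  −(0.79)·log₂(0.79) = 0.26866
Sum: 0.21610 + 0.42302 + 0.26866 = 0.9078 bits.

0.9078 bits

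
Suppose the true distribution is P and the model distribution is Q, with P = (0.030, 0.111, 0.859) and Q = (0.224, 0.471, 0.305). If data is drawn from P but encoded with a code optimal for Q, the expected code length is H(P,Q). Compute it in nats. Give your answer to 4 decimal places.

H(P,Q) = −Σ p·ln q.
  −0.030·ln(0.224) = 0.04488
  −0.111·ln(0.471) = 0.08357
  −0.859·ln(0.305) = 1.02001
H(P,Q) = 1.1485 nats.

1.1485 nats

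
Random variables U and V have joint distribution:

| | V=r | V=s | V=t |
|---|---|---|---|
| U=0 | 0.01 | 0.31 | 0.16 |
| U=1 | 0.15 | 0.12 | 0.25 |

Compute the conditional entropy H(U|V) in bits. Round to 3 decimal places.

0.817 bits

Marginals: p(U) = (0.4800, 0.5200), p(V) = (0.1600, 0.4300, 0.4100).
H(U|V) = Σ p(V) · H(U|V=·).
  V=r: p=0.1600, H(U|V=r) = 0.3373
  V=s: p=0.4300, H(U|V=s) = 0.8542
  V=t: p=0.4100, H(U|V=t) = 0.9650
Weighted sum = 0.817 bits.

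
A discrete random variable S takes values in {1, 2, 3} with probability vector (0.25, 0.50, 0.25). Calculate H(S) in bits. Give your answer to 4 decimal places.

1.5000 bits

H(S) = −Σ p·log₂ p.
  −(0.25)·log₂(0.25) = 0.50000
  −(0.50)·log₂(0.50) = 0.50000
  −(0.25)·log₂(0.25) = 0.50000
Sum: 0.50000 + 0.50000 + 0.50000 = 1.5000 bits.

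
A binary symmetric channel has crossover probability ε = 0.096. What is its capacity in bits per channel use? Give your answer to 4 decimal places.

0.5438 bits

Binary symmetric channel: C = 1 − h₂(ε) where h₂ is the binary entropy function.
h₂(0.096) = −0.096·log₂0.096 − 0.904·log₂0.904 = 0.4562.
C = 1 − 0.4562 = 0.5438 bits per channel use.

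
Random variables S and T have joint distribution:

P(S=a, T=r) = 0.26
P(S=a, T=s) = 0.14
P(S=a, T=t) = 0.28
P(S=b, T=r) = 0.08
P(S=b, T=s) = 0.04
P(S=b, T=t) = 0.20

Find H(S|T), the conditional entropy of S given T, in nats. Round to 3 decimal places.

0.607 nats

Chain rule: H(S|T) = H(S,T) − H(T).
Marginals: p(S) = (0.6800, 0.3200), p(T) = (0.3400, 0.1800, 0.4800).
H(S,T) = 1.6346 nats; H(T) = 1.0278 nats.
H(S|T) = 1.6346 − 1.0278 = 0.607 nats.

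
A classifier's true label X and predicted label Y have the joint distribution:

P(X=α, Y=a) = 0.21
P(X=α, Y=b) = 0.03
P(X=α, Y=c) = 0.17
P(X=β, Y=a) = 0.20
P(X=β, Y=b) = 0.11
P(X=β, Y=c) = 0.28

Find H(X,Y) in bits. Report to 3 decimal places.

H(X,Y) = −Σ p(x,y)·log₂ p(x,y) over all 6 cells.
  cell (α,a): −0.21·log₂0.21 = 0.4728
  cell (α,b): −0.03·log₂0.03 = 0.1518
  cell (α,c): −0.17·log₂0.17 = 0.4346
  cell (β,a): −0.20·log₂0.20 = 0.4644
  cell (β,b): −0.11·log₂0.11 = 0.3503
  cell (β,c): −0.28·log₂0.28 = 0.5142
Sum = 2.388 bits.

2.388 bits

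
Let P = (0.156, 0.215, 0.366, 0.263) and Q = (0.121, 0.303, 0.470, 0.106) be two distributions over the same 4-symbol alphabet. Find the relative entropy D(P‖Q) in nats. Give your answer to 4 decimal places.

D(P‖Q) = Σ p·ln(p/q).
  0.156·ln(0.156/0.121) = 0.03963
  0.215·ln(0.215/0.303) = -0.07377
  0.366·ln(0.366/0.470) = -0.09154
  0.263·ln(0.263/0.106) = 0.23899
D(P‖Q) = 0.1133 nats.

0.1133 nats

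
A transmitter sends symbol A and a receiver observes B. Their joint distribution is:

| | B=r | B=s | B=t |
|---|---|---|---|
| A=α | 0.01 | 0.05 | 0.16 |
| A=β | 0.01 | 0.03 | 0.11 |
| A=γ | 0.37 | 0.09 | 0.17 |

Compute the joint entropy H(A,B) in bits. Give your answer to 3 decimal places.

2.552 bits

H(A,B) = −Σ p(x,y)·log₂ p(x,y) over all 9 cells.
  cell (α,r): −0.01·log₂0.01 = 0.0664
  cell (α,s): −0.05·log₂0.05 = 0.2161
  cell (α,t): −0.16·log₂0.16 = 0.4230
  cell (β,r): −0.01·log₂0.01 = 0.0664
  cell (β,s): −0.03·log₂0.03 = 0.1518
  cell (β,t): −0.11·log₂0.11 = 0.3503
  cell (γ,r): −0.37·log₂0.37 = 0.5307
  cell (γ,s): −0.09·log₂0.09 = 0.3127
  cell (γ,t): −0.17·log₂0.17 = 0.4346
Sum = 2.552 bits.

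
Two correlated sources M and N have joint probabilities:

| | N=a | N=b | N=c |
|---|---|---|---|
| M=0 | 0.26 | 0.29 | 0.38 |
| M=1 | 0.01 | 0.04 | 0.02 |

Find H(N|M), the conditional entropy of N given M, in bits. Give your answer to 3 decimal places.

Chain rule: H(N|M) = H(M,N) − H(M).
Marginals: p(M) = (0.9300, 0.0700), p(N) = (0.2700, 0.3300, 0.4000).
H(M,N) = 1.9187 bits; H(M) = 0.3659 bits.
H(N|M) = 1.9187 − 0.3659 = 1.553 bits.

1.553 bits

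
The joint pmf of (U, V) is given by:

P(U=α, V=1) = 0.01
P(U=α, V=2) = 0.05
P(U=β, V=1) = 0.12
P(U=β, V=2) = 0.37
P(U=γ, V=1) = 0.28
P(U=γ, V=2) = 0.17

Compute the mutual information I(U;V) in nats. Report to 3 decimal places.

Marginals: p(U) = (0.0600, 0.4900, 0.4500), p(V) = (0.4100, 0.5900).
I(U;V) = Σ p(x,y)·ln[p(x,y)/(p(x)p(y))].
  (α,1): 0.01·ln(0.4065) = -0.0090
  (α,2): 0.05·ln(1.4124) = 0.0173
  (β,1): 0.12·ln(0.5973) = -0.0618
  (β,2): 0.37·ln(1.2798) = 0.0913
  (γ,1): 0.28·ln(1.5176) = 0.1168
  (γ,2): 0.17·ln(0.6403) = -0.0758
Sum = 0.079 nats.

0.079 nats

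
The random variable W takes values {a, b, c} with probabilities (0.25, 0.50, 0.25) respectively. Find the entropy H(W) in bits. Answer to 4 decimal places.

1.5000 bits

H(W) = −Σ p·log₂ p.
  −(0.25)·log₂(0.25) = 0.50000
  −(0.50)·log₂(0.50) = 0.50000
  −(0.25)·log₂(0.25) = 0.50000
Sum: 0.50000 + 0.50000 + 0.50000 = 1.5000 bits.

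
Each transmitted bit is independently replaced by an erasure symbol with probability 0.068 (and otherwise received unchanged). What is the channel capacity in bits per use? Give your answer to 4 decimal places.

0.9320 bits

Binary erasure channel: capacity C = 1 − ε.
C = 1 − 0.068 = 0.9320 bits per channel use.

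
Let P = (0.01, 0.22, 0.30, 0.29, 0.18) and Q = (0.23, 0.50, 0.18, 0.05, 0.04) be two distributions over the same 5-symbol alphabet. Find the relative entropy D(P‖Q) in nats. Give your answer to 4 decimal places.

D(P‖Q) = Σ p·ln(p/q).
  0.01·ln(0.01/0.23) = -0.03135
  0.22·ln(0.22/0.50) = -0.18062
  0.30·ln(0.30/0.18) = 0.15325
  0.29·ln(0.29/0.05) = 0.50978
  0.18·ln(0.18/0.04) = 0.27073
D(P‖Q) = 0.7218 nats.

0.7218 nats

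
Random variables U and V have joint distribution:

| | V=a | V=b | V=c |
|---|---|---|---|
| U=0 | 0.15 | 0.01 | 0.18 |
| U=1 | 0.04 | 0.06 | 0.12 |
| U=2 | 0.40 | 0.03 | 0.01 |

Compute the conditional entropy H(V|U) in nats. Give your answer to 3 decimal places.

0.648 nats

Marginals: p(U) = (0.3400, 0.2200, 0.4400), p(V) = (0.5900, 0.1000, 0.3100).
H(V|U) = Σ p(U) · H(V|U=·).
  U=0: p=0.3400, H(V|U=0) = 0.8014
  U=1: p=0.2200, H(V|U=1) = 0.9949
  U=2: p=0.4400, H(V|U=2) = 0.3558
Weighted sum = 0.648 nats.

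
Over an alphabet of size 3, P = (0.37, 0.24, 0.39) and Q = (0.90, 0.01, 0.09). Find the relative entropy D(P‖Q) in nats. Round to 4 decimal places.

1.0057 nats

D(P‖Q) = Σ p·ln(p/q).
  0.37·ln(0.37/0.90) = -0.32889
  0.24·ln(0.24/0.01) = 0.76273
  0.39·ln(0.39/0.09) = 0.57187
D(P‖Q) = 1.0057 nats.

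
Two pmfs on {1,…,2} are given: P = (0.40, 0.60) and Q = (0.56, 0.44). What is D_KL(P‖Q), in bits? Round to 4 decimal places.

0.0743 bits

D(P‖Q) = Σ p·log₂(p/q).
  0.40·log₂(0.40/0.56) = -0.19417
  0.60·log₂(0.60/0.44) = 0.26848
D(P‖Q) = 0.0743 bits.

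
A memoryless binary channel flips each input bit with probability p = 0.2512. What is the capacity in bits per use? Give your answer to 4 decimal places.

0.1868 bits

Binary symmetric channel: C = 1 − h₂(ε) where h₂ is the binary entropy function.
h₂(0.2512) = −0.2512·log₂0.2512 − 0.7488·log₂0.7488 = 0.8132.
C = 1 − 0.8132 = 0.1868 bits per channel use.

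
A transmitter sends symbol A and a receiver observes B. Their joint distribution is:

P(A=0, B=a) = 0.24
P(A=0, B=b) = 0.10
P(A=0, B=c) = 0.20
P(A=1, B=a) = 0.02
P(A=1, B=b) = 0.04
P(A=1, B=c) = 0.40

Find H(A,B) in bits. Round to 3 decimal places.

H(A,B) = −Σ p(x,y)·log₂ p(x,y) over all 6 cells.
  cell (0,a): −0.24·log₂0.24 = 0.4941
  cell (0,b): −0.10·log₂0.10 = 0.3322
  cell (0,c): −0.20·log₂0.20 = 0.4644
  cell (1,a): −0.02·log₂0.02 = 0.1129
  cell (1,b): −0.04·log₂0.04 = 0.1858
  cell (1,c): −0.40·log₂0.40 = 0.5288
Sum = 2.118 bits.

2.118 bits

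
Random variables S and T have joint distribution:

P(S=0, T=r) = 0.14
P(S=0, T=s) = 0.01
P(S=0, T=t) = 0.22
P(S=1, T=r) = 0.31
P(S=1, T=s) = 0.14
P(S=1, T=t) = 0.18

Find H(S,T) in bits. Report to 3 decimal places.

2.310 bits

H(S,T) = −Σ p(x,y)·log₂ p(x,y) over all 6 cells.
  cell (0,r): −0.14·log₂0.14 = 0.3971
  cell (0,s): −0.01·log₂0.01 = 0.0664
  cell (0,t): −0.22·log₂0.22 = 0.4806
  cell (1,r): −0.31·log₂0.31 = 0.5238
  cell (1,s): −0.14·log₂0.14 = 0.3971
  cell (1,t): −0.18·log₂0.18 = 0.4453
Sum = 2.310 bits.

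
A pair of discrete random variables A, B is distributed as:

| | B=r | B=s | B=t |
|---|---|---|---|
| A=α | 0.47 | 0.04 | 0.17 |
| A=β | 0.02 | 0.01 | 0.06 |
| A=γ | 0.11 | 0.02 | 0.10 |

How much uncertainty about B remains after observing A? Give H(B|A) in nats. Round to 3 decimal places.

0.812 nats

Marginals: p(A) = (0.6800, 0.0900, 0.2300), p(B) = (0.6000, 0.0700, 0.3300).
H(B|A) = Σ p(A) · H(B|A=·).
  A=α: p=0.6800, H(B|A=α) = 0.7685
  A=β: p=0.0900, H(B|A=β) = 0.8487
  A=γ: p=0.2300, H(B|A=γ) = 0.9273
Weighted sum = 0.812 nats.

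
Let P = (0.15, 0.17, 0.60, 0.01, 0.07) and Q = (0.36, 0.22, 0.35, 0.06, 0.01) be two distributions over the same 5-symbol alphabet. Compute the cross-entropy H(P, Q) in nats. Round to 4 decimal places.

1.3910 nats

H(P,Q) = −Σ p·ln q.
  −0.15·ln(0.36) = 0.15325
  −0.17·ln(0.22) = 0.25740
  −0.60·ln(0.35) = 0.62989
  −0.01·ln(0.06) = 0.02813
  −0.07·ln(0.01) = 0.32236
H(P,Q) = 1.3910 nats.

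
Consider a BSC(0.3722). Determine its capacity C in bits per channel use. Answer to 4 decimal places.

Binary symmetric channel: C = 1 − h₂(ε) where h₂ is the binary entropy function.
h₂(0.3722) = −0.3722·log₂0.3722 − 0.6278·log₂0.6278 = 0.9523.
C = 1 − 0.9523 = 0.0477 bits per channel use.

0.0477 bits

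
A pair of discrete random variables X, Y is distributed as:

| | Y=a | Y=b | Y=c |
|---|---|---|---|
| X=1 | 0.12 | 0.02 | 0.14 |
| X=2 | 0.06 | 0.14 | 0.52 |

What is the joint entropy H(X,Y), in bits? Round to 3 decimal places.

2.008 bits

H(X,Y) = −Σ p(x,y)·log₂ p(x,y) over all 6 cells.
  cell (1,a): −0.12·log₂0.12 = 0.3671
  cell (1,b): −0.02·log₂0.02 = 0.1129
  cell (1,c): −0.14·log₂0.14 = 0.3971
  cell (2,a): −0.06·log₂0.06 = 0.2435
  cell (2,b): −0.14·log₂0.14 = 0.3971
  cell (2,c): −0.52·log₂0.52 = 0.4906
Sum = 2.008 bits.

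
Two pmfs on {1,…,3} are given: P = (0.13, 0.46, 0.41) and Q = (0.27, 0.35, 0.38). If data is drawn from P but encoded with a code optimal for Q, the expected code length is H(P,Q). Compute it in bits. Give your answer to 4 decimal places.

1.5146 bits

H(P,Q) = −Σ p·log₂ q.
  −0.13·log₂(0.27) = 0.24557
  −0.46·log₂(0.35) = 0.69670
  −0.41·log₂(0.38) = 0.57233
H(P,Q) = 1.5146 bits.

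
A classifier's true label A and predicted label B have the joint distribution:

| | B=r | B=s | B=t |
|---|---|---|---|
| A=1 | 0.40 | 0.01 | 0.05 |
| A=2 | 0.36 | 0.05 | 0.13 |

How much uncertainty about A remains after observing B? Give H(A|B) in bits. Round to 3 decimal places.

Chain rule: H(A|B) = H(A,B) − H(B).
Marginals: p(A) = (0.4600, 0.5400), p(B) = (0.7600, 0.0600, 0.1800).
H(A,B) = 1.9407 bits; H(B) = 0.9897 bits.
H(A|B) = 1.9407 − 0.9897 = 0.951 bits.

0.951 bits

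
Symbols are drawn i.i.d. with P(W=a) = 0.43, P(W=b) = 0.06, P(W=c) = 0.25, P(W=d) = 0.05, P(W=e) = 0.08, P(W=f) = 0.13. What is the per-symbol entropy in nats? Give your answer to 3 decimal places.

1.495 nats

H(W) = −Σ p·ln p.
  −(0.43)·ln(0.43) = 0.3629
  −(0.06)·ln(0.06) = 0.1688
  −(0.25)·ln(0.25) = 0.3466
  −(0.05)·ln(0.05) = 0.1498
  −(0.08)·ln(0.08) = 0.2021
  −(0.13)·ln(0.13) = 0.2652
Sum: 0.3629 + 0.1688 + 0.3466 + 0.1498 + 0.2021 + 0.2652 = 1.495 nats.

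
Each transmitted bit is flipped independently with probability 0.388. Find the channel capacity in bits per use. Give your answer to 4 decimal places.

0.0365 bits

Binary symmetric channel: C = 1 − h₂(ε) where h₂ is the binary entropy function.
h₂(0.388) = −0.388·log₂0.388 − 0.612·log₂0.612 = 0.9635.
C = 1 − 0.9635 = 0.0365 bits per channel use.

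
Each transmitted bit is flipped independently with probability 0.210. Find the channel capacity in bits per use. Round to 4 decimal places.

Binary symmetric channel: C = 1 − h₂(ε) where h₂ is the binary entropy function.
h₂(0.210) = −0.210·log₂0.210 − 0.790·log₂0.790 = 0.7415.
C = 1 − 0.7415 = 0.2585 bits per channel use.

0.2585 bits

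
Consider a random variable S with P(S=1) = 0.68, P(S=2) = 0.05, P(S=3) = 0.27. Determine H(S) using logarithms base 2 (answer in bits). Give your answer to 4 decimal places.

H(S) = −Σ p·log₂ p.
  −(0.68)·log₂(0.68) = 0.37835
  −(0.05)·log₂(0.05) = 0.21610
  −(0.27)·log₂(0.27) = 0.51002
Sum: 0.37835 + 0.21610 + 0.51002 = 1.1045 bits.

1.1045 bits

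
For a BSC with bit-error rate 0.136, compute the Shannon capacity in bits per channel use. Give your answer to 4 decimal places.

Binary symmetric channel: C = 1 − h₂(ε) where h₂ is the binary entropy function.
h₂(0.136) = −0.136·log₂0.136 − 0.864·log₂0.864 = 0.5737.
C = 1 − 0.5737 = 0.4263 bits per channel use.

0.4263 bits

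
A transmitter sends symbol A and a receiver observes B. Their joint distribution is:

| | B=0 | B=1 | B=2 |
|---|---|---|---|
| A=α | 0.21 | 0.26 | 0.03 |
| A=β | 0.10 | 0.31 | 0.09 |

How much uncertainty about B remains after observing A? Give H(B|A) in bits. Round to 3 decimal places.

1.299 bits

Chain rule: H(B|A) = H(A,B) − H(A).
Marginals: p(A) = (0.5000, 0.5000), p(B) = (0.3100, 0.5700, 0.1200).
H(A,B) = 2.2985 bits; H(A) = 1.0000 bits.
H(B|A) = 2.2985 − 1.0000 = 1.299 bits.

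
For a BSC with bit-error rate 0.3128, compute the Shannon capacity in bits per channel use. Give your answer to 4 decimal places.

Binary symmetric channel: C = 1 − h₂(ε) where h₂ is the binary entropy function.
h₂(0.3128) = −0.3128·log₂0.3128 − 0.6872·log₂0.6872 = 0.8964.
C = 1 − 0.8964 = 0.1036 bits per channel use.

0.1036 bits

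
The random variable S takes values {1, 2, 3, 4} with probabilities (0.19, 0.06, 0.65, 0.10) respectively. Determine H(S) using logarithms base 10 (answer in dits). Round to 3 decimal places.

0.432 dits

H(S) = −Σ p·log₁₀ p.
  −(0.19)·log₁₀(0.19) = 0.1370
  −(0.06)·log₁₀(0.06) = 0.0733
  −(0.65)·log₁₀(0.65) = 0.1216
  −(0.10)·log₁₀(0.10) = 0.1000
Sum: 0.1370 + 0.0733 + 0.1216 + 0.1000 = 0.432 dits.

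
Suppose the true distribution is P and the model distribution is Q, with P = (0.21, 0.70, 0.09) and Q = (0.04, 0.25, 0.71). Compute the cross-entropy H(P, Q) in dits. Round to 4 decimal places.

0.7284 dits

H(P,Q) = −Σ p·log₁₀ q.
  −0.21·log₁₀(0.04) = 0.29357
  −0.70·log₁₀(0.25) = 0.42144
  −0.09·log₁₀(0.71) = 0.01339
H(P,Q) = 0.7284 dits.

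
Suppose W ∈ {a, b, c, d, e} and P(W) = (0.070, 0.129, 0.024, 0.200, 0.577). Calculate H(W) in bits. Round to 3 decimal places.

1.701 bits

H(W) = −Σ p·log₂ p.
  −(0.070)·log₂(0.070) = 0.2686
  −(0.129)·log₂(0.129) = 0.3811
  −(0.024)·log₂(0.024) = 0.1291
  −(0.200)·log₂(0.200) = 0.4644
  −(0.577)·log₂(0.577) = 0.4578
Sum: 0.2686 + 0.3811 + 0.1291 + 0.4644 + 0.4578 = 1.701 bits.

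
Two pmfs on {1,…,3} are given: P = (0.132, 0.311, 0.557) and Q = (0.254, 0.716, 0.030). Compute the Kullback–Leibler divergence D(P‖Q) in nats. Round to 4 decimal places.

D(P‖Q) = Σ p·ln(p/q).
  0.132·ln(0.132/0.254) = -0.08640
  0.311·ln(0.311/0.716) = -0.25934
  0.557·ln(0.557/0.030) = 1.62720
D(P‖Q) = 1.2815 nats.

1.2815 nats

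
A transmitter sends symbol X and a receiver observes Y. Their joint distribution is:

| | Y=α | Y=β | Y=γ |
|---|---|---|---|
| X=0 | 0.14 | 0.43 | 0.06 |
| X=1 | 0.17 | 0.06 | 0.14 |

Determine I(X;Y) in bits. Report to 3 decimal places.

Marginals: p(X) = (0.6300, 0.3700), p(Y) = (0.3100, 0.4900, 0.2000).
I(X;Y) = Σ p(x,y)·log₂[p(x,y)/(p(x)p(y))].
  (0,α): 0.14·log₂(0.7168) = -0.0672
  (0,β): 0.43·log₂(1.3929) = 0.2056
  (0,γ): 0.06·log₂(0.4762) = -0.0642
  (1,α): 0.17·log₂(1.4821) = 0.0965
  (1,β): 0.06·log₂(0.3309) = -0.0957
  (1,γ): 0.14·log₂(1.8919) = 0.1288
Sum = 0.204 bits.

0.204 bits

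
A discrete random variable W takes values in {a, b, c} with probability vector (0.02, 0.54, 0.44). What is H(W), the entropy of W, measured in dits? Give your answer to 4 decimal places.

0.3354 dits

H(W) = −Σ p·log₁₀ p.
  −(0.02)·log₁₀(0.02) = 0.03398
  −(0.54)·log₁₀(0.54) = 0.14451
  −(0.44)·log₁₀(0.44) = 0.15688
Sum: 0.03398 + 0.14451 + 0.15688 = 0.3354 dits.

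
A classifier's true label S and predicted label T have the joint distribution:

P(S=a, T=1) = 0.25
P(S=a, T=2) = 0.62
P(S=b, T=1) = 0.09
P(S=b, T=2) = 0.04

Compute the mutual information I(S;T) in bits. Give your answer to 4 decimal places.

Marginals: p(S) = (0.8700, 0.1300), p(T) = (0.3400, 0.6600).
I(S;T) = Σ p(x,y)·log₂[p(x,y)/(p(x)p(y))].
  (a,1): 0.25·log₂(0.8452) = -0.06067
  (a,2): 0.62·log₂(1.0798) = 0.06864
  (b,1): 0.09·log₂(2.0362) = 0.09233
  (b,2): 0.04·log₂(0.4662) = -0.04404
Sum = 0.0563 bits.

0.0563 bits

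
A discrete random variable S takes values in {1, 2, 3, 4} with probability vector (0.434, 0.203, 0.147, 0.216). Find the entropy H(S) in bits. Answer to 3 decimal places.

H(S) = −Σ p·log₂ p.
  −(0.434)·log₂(0.434) = 0.5226
  −(0.203)·log₂(0.203) = 0.4670
  −(0.147)·log₂(0.147) = 0.4066
  −(0.216)·log₂(0.216) = 0.4776
Sum: 0.5226 + 0.4670 + 0.4066 + 0.4776 = 1.874 bits.

1.874 bits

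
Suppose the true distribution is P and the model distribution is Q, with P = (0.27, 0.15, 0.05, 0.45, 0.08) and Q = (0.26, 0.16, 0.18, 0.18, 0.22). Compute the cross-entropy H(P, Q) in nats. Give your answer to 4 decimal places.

1.6171 nats

H(P,Q) = −Σ p·ln q.
  −0.27·ln(0.26) = 0.36371
  −0.15·ln(0.16) = 0.27489
  −0.05·ln(0.18) = 0.08574
  −0.45·ln(0.18) = 0.77166
  −0.08·ln(0.22) = 0.12113
H(P,Q) = 1.6171 nats.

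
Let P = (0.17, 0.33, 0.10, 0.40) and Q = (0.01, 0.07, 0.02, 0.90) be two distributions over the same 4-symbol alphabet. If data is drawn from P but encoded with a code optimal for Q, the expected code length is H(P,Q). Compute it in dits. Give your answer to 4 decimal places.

H(P,Q) = −Σ p·log₁₀ q.
  −0.17·log₁₀(0.01) = 0.34000
  −0.33·log₁₀(0.07) = 0.38112
  −0.10·log₁₀(0.02) = 0.16990
  −0.40·log₁₀(0.90) = 0.01830
H(P,Q) = 0.9093 dits.

0.9093 dits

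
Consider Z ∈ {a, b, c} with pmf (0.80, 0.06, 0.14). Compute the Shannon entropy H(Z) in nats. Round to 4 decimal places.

0.6226 nats

H(Z) = −Σ p·ln p.
  −(0.80)·ln(0.80) = 0.17851
  −(0.06)·ln(0.06) = 0.16880
  −(0.14)·ln(0.14) = 0.27526
Sum: 0.17851 + 0.16880 + 0.27526 = 0.6226 nats.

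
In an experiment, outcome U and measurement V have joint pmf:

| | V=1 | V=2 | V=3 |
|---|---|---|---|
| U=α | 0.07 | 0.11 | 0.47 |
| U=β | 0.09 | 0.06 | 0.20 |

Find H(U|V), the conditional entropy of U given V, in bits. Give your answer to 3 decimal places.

Chain rule: H(U|V) = H(U,V) − H(V).
Marginals: p(U) = (0.6500, 0.3500), p(V) = (0.1600, 0.1700, 0.6700).
H(U,V) = 2.1514 bits; H(V) = 1.2447 bits.
H(U|V) = 2.1514 − 1.2447 = 0.907 bits.

0.907 bits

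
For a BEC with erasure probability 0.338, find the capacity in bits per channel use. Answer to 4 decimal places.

Binary erasure channel: capacity C = 1 − ε.
C = 1 − 0.338 = 0.6620 bits per channel use.

0.6620 bits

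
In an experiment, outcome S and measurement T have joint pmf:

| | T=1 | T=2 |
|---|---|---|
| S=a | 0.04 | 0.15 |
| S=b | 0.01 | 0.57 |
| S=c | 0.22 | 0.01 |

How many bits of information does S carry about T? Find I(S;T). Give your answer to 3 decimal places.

Marginals: p(S) = (0.1900, 0.5800, 0.2300), p(T) = (0.2700, 0.7300).
I(S;T) = Σ p(x,y)·log₂[p(x,y)/(p(x)p(y))].
  (a,1): 0.04·log₂(0.7797) = -0.0144
  (a,2): 0.15·log₂(1.0815) = 0.0169
  (b,1): 0.01·log₂(0.0639) = -0.0397
  (b,2): 0.57·log₂(1.3462) = 0.2445
  (c,1): 0.22·log₂(3.5427) = 0.4015
  (c,2): 0.01·log₂(0.0596) = -0.0407
Sum = 0.568 bits.

0.568 bits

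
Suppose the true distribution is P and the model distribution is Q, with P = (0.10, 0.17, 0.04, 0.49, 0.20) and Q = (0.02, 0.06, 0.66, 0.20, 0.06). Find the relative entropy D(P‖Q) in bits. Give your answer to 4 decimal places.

1.3067 bits

D(P‖Q) = Σ p·log₂(p/q).
  0.10·log₂(0.10/0.02) = 0.23219
  0.17·log₂(0.17/0.06) = 0.25543
  0.04·log₂(0.04/0.66) = -0.16178
  0.49·log₂(0.49/0.20) = 0.63346
  0.20·log₂(0.20/0.06) = 0.34739
D(P‖Q) = 1.3067 bits.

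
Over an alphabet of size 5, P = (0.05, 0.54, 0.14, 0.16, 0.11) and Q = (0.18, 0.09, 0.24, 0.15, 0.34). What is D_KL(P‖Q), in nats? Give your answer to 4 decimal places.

0.7142 nats

D(P‖Q) = Σ p·ln(p/q).
  0.05·ln(0.05/0.18) = -0.06405
  0.54·ln(0.54/0.09) = 0.96755
  0.14·ln(0.14/0.24) = -0.07546
  0.16·ln(0.16/0.15) = 0.01033
  0.11·ln(0.11/0.34) = -0.12413
D(P‖Q) = 0.7142 nats.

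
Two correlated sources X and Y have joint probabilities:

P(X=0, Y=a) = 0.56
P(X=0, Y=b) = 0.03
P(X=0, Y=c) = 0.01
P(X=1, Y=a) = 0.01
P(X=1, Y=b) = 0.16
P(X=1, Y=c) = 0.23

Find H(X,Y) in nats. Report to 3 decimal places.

1.153 nats

H(X,Y) = −Σ p(x,y)·ln p(x,y) over all 6 cells.
  cell (0,a): −0.56·ln0.56 = 0.3247
  cell (0,b): −0.03·ln0.03 = 0.1052
  cell (0,c): −0.01·ln0.01 = 0.0461
  cell (1,a): −0.01·ln0.01 = 0.0461
  cell (1,b): −0.16·ln0.16 = 0.2932
  cell (1,c): −0.23·ln0.23 = 0.3380
Sum = 1.153 nats.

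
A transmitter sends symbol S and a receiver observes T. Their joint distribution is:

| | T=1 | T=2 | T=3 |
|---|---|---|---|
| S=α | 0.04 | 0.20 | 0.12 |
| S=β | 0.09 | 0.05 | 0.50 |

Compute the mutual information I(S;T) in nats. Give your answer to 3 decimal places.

Marginals: p(S) = (0.3600, 0.6400), p(T) = (0.1300, 0.2500, 0.6200).
I(S;T) = Σ p(x,y)·ln[p(x,y)/(p(x)p(y))].
  (α,1): 0.04·ln(0.8547) = -0.0063
  (α,2): 0.20·ln(2.2222) = 0.1597
  (α,3): 0.12·ln(0.5376) = -0.0745
  (β,1): 0.09·ln(1.0817) = 0.0071
  (β,2): 0.05·ln(0.3125) = -0.0582
  (β,3): 0.50·ln(1.2601) = 0.1156
Sum = 0.143 nats.

0.143 nats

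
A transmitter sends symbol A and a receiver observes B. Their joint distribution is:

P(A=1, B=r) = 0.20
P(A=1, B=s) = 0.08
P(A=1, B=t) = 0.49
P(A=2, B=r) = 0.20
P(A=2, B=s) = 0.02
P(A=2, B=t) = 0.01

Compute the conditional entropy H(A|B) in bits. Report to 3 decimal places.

0.543 bits

Chain rule: H(A|B) = H(A,B) − H(B).
Marginals: p(A) = (0.7700, 0.2300), p(B) = (0.4000, 0.1000, 0.5000).
H(A,B) = 1.9039 bits; H(B) = 1.3610 bits.
H(A|B) = 1.9039 − 1.3610 = 0.543 bits.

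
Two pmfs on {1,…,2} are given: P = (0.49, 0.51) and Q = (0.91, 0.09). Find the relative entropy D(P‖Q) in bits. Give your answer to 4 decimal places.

0.8387 bits

D(P‖Q) = Σ p·log₂(p/q).
  0.49·log₂(0.49/0.91) = -0.43761
  0.51·log₂(0.51/0.09) = 1.27628
D(P‖Q) = 0.8387 bits.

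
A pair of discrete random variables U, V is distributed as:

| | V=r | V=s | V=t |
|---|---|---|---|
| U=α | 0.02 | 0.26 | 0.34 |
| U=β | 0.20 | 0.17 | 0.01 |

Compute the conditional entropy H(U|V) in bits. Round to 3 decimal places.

Marginals: p(U) = (0.6200, 0.3800), p(V) = (0.2200, 0.4300, 0.3500).
H(U|V) = Σ p(V) · H(U|V=·).
  V=r: p=0.2200, H(U|V=r) = 0.4395
  V=s: p=0.4300, H(U|V=s) = 0.9682
  V=t: p=0.3500, H(U|V=t) = 0.1872
Weighted sum = 0.579 bits.

0.579 bits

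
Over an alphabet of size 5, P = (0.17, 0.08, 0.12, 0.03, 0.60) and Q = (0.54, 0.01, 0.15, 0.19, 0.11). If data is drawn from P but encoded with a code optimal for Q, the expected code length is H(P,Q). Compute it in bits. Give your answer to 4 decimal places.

H(P,Q) = −Σ p·log₂ q.
  −0.17·log₂(0.54) = 0.15112
  −0.08·log₂(0.01) = 0.53151
  −0.12·log₂(0.15) = 0.32844
  −0.03·log₂(0.19) = 0.07188
  −0.60·log₂(0.11) = 1.91065
H(P,Q) = 2.9936 bits.

2.9936 bits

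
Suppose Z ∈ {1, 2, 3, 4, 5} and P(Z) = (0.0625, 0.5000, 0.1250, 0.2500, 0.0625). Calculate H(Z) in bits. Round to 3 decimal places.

H(Z) = −Σ p·log₂ p.
  −(0.0625)·log₂(0.0625) = 0.2500
  −(0.5000)·log₂(0.5000) = 0.5000
  −(0.1250)·log₂(0.1250) = 0.3750
  −(0.2500)·log₂(0.2500) = 0.5000
  −(0.0625)·log₂(0.0625) = 0.2500
Sum: 0.2500 + 0.5000 + 0.3750 + 0.5000 + 0.2500 = 1.875 bits.

1.875 bits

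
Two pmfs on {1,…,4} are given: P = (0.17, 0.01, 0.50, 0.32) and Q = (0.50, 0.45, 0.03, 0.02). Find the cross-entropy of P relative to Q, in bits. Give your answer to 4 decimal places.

4.5170 bits

H(P,Q) = −Σ p·log₂ q.
  −0.17·log₂(0.50) = 0.17000
  −0.01·log₂(0.45) = 0.01152
  −0.50·log₂(0.03) = 2.52945
  −0.32·log₂(0.02) = 1.80603
H(P,Q) = 4.5170 bits.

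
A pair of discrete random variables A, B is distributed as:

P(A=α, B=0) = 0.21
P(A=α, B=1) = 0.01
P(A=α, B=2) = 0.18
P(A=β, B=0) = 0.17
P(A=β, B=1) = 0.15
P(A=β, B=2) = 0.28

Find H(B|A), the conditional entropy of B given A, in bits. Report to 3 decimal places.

1.373 bits

Chain rule: H(B|A) = H(A,B) − H(A).
Marginals: p(A) = (0.4000, 0.6000), p(B) = (0.3800, 0.1600, 0.4600).
H(A,B) = 2.3439 bits; H(A) = 0.9710 bits.
H(B|A) = 2.3439 − 0.9710 = 1.373 bits.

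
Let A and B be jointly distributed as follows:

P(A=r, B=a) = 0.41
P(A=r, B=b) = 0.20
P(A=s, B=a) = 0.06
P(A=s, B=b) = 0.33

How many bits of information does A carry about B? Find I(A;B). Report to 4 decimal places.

Marginals: p(A) = (0.6100, 0.3900), p(B) = (0.4700, 0.5300).
I(A;B) = Σ p(x,y)·log₂[p(x,y)/(p(x)p(y))].
  (r,a): 0.41·log₂(1.4301) = 0.21159
  (r,b): 0.20·log₂(0.6186) = -0.13857
  (s,a): 0.06·log₂(0.3273) = -0.09667
  (s,b): 0.33·log₂(1.5965) = 0.22273
Sum = 0.1991 bits.

0.1991 bits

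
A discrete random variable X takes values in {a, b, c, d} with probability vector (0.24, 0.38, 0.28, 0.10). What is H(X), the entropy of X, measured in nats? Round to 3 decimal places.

H(X) = −Σ p·ln p.
  −(0.24)·ln(0.24) = 0.3425
  −(0.38)·ln(0.38) = 0.3677
  −(0.28)·ln(0.28) = 0.3564
  −(0.10)·ln(0.10) = 0.2303
Sum: 0.3425 + 0.3677 + 0.3564 + 0.2303 = 1.297 nats.

1.297 nats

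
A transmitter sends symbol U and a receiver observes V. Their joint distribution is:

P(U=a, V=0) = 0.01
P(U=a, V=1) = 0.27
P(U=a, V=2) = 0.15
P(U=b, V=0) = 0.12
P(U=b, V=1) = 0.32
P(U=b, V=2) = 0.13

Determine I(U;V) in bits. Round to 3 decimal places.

Marginals: p(U) = (0.4300, 0.5700), p(V) = (0.1300, 0.5900, 0.2800).
I(U;V) = H(U) + H(V) − H(U,V).
H(U) = 0.9858, H(V) = 1.3460, H(U,V) = 2.2628.
I(U;V) = 0.9858 + 1.3460 − 2.2628 = 0.069 bits.

0.069 bits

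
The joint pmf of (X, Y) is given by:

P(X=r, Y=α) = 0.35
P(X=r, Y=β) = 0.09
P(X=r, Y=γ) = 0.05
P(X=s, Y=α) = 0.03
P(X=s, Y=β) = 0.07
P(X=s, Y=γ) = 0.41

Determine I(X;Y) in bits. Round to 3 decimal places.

Marginals: p(X) = (0.4900, 0.5100), p(Y) = (0.3800, 0.1600, 0.4600).
I(X;Y) = Σ p(x,y)·log₂[p(x,y)/(p(x)p(y))].
  (r,α): 0.35·log₂(1.8797) = 0.3187
  (r,β): 0.09·log₂(1.1480) = 0.0179
  (r,γ): 0.05·log₂(0.2218) = -0.1086
  (s,α): 0.03·log₂(0.1548) = -0.0807
  (s,β): 0.07·log₂(0.8578) = -0.0155
  (s,γ): 0.41·log₂(1.7477) = 0.3302
Sum = 0.462 bits.

0.462 bits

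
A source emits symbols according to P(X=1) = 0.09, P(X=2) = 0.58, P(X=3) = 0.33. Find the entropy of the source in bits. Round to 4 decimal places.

1.2963 bits

H(X) = −Σ p·log₂ p.
  −(0.09)·log₂(0.09) = 0.31265
  −(0.58)·log₂(0.58) = 0.45581
  −(0.33)·log₂(0.33) = 0.52782
Sum: 0.31265 + 0.45581 + 0.52782 = 1.2963 bits.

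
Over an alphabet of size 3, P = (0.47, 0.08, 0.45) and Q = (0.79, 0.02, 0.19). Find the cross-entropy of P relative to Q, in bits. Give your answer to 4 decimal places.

H(P,Q) = −Σ p·log₂ q.
  −0.47·log₂(0.79) = 0.15984
  −0.08·log₂(0.02) = 0.45151
  −0.45·log₂(0.19) = 1.07817
H(P,Q) = 1.6895 bits.

1.6895 bits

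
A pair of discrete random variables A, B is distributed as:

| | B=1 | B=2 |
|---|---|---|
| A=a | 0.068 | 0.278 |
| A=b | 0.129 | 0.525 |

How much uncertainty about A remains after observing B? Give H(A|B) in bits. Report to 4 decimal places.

0.9304 bits

Marginals: p(A) = (0.3460, 0.6540), p(B) = (0.1970, 0.8030).
H(A|B) = Σ p(B) · H(A|B=·).
  B=1: p=0.1970, H(A|B=1) = 0.9297
  B=2: p=0.8030, H(A|B=2) = 0.9306
Weighted sum = 0.9304 bits.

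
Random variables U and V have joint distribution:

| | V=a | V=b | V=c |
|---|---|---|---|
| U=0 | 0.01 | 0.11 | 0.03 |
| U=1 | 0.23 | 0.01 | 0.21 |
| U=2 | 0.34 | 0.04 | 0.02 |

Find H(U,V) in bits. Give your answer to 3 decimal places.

H(U,V) = −Σ p(x,y)·log₂ p(x,y) over all 9 cells.
  cell (0,a): −0.01·log₂0.01 = 0.0664
  cell (0,b): −0.11·log₂0.11 = 0.3503
  cell (0,c): −0.03·log₂0.03 = 0.1518
  cell (1,a): −0.23·log₂0.23 = 0.4877
  cell (1,b): −0.01·log₂0.01 = 0.0664
  cell (1,c): −0.21·log₂0.21 = 0.4728
  cell (2,a): −0.34·log₂0.34 = 0.5292
  cell (2,b): −0.04·log₂0.04 = 0.1858
  cell (2,c): −0.02·log₂0.02 = 0.1129
Sum = 2.423 bits.

2.423 bits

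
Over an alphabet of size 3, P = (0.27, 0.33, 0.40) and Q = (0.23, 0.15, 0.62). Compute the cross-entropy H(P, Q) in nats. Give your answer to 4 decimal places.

H(P,Q) = −Σ p·ln q.
  −0.27·ln(0.23) = 0.39681
  −0.33·ln(0.15) = 0.62605
  −0.40·ln(0.62) = 0.19121
H(P,Q) = 1.2141 nats.

1.2141 nats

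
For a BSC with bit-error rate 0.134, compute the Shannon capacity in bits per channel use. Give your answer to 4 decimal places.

Binary symmetric channel: C = 1 − h₂(ε) where h₂ is the binary entropy function.
h₂(0.134) = −0.134·log₂0.134 − 0.866·log₂0.866 = 0.5683.
C = 1 − 0.5683 = 0.4317 bits per channel use.

0.4317 bits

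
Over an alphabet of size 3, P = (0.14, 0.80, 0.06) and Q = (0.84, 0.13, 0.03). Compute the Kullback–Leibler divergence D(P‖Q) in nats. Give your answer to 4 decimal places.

D(P‖Q) = Σ p·ln(p/q).
  0.14·ln(0.14/0.84) = -0.25085
  0.80·ln(0.80/0.13) = 1.45366
  0.06·ln(0.06/0.03) = 0.04159
D(P‖Q) = 1.2444 nats.

1.2444 nats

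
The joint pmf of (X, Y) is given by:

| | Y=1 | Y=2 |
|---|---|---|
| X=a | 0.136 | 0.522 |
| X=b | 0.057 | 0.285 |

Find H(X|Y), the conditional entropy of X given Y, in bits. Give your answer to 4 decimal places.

0.9250 bits

Marginals: p(X) = (0.6580, 0.3420), p(Y) = (0.1930, 0.8070).
H(X|Y) = Σ p(Y) · H(X|Y=·).
  Y=1: p=0.1930, H(X|Y=1) = 0.8755
  Y=2: p=0.8070, H(X|Y=2) = 0.9369
Weighted sum = 0.9250 bits.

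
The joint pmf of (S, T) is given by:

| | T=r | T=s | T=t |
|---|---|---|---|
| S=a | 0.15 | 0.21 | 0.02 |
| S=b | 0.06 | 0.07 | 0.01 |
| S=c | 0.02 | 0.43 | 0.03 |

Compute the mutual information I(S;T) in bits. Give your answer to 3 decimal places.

0.155 bits

Marginals: p(S) = (0.3800, 0.1400, 0.4800), p(T) = (0.2300, 0.7100, 0.0600).
I(S;T) = Σ p(x,y)·log₂[p(x,y)/(p(x)p(y))].
  (a,r): 0.15·log₂(1.7162) = 0.1169
  (a,s): 0.21·log₂(0.7784) = -0.0759
  (a,t): 0.02·log₂(0.8772) = -0.0038
  (b,r): 0.06·log₂(1.8634) = 0.0539
  (b,s): 0.07·log₂(0.7042) = -0.0354
  (b,t): 0.01·log₂(1.1905) = 0.0025
  (c,r): 0.02·log₂(0.1812) = -0.0493
  (c,s): 0.43·log₂(1.2617) = 0.1442
  (c,t): 0.03·log₂(1.0417) = 0.0018
Sum = 0.155 bits.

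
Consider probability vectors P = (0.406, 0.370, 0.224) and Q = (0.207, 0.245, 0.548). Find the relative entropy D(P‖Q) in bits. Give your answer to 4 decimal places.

0.3255 bits

D(P‖Q) = Σ p·log₂(p/q).
  0.406·log₂(0.406/0.207) = 0.39457
  0.370·log₂(0.370/0.245) = 0.22006
  0.224·log₂(0.224/0.548) = -0.28911
D(P‖Q) = 0.3255 bits.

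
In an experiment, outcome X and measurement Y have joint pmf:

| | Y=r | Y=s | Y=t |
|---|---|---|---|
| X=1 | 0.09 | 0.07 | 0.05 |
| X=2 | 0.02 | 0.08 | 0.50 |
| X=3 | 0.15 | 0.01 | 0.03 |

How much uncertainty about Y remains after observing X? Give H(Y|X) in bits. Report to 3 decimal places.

0.960 bits

Marginals: p(X) = (0.2100, 0.6000, 0.1900), p(Y) = (0.2600, 0.1600, 0.5800).
H(Y|X) = Σ p(X) · H(Y|X=·).
  X=1: p=0.2100, H(Y|X=1) = 1.5452
  X=2: p=0.6000, H(Y|X=2) = 0.7703
  X=3: p=0.1900, H(Y|X=3) = 0.9133
Weighted sum = 0.960 bits.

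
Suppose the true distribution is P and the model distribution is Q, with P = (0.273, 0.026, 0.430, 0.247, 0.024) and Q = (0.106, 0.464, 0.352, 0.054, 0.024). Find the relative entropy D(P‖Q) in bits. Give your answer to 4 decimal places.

0.9305 bits

D(P‖Q) = Σ p·log₂(p/q).
  0.273·log₂(0.273/0.106) = 0.37260
  0.026·log₂(0.026/0.464) = -0.10810
  0.430·log₂(0.430/0.352) = 0.12417
  0.247·log₂(0.247/0.054) = 0.54179
  0.024·log₂(0.024/0.024) = 0.00000
D(P‖Q) = 0.9305 bits.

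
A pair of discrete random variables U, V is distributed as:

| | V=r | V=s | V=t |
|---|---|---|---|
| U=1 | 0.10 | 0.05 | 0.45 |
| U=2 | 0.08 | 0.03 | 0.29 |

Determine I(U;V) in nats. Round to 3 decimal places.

0.001 nats

Marginals: p(U) = (0.6000, 0.4000), p(V) = (0.1800, 0.0800, 0.7400).
I(U;V) = Σ p(x,y)·ln[p(x,y)/(p(x)p(y))].
  (1,r): 0.10·ln(0.9259) = -0.0077
  (1,s): 0.05·ln(1.0417) = 0.0020
  (1,t): 0.45·ln(1.0135) = 0.0060
  (2,r): 0.08·ln(1.1111) = 0.0084
  (2,s): 0.03·ln(0.9375) = -0.0019
  (2,t): 0.29·ln(0.9797) = -0.0059
Sum = 0.001 nats.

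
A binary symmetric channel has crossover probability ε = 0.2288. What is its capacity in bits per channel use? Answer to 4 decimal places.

0.2241 bits

Binary symmetric channel: C = 1 − h₂(ε) where h₂ is the binary entropy function.
h₂(0.2288) = −0.2288·log₂0.2288 − 0.7712·log₂0.7712 = 0.7759.
C = 1 − 0.7759 = 0.2241 bits per channel use.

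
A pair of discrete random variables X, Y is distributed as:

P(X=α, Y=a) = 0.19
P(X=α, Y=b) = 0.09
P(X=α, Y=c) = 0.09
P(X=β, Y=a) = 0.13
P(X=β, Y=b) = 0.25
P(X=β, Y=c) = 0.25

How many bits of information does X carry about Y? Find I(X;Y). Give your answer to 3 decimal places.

0.072 bits

Marginals: p(X) = (0.3700, 0.6300), p(Y) = (0.3200, 0.3400, 0.3400).
I(X;Y) = Σ p(x,y)·log₂[p(x,y)/(p(x)p(y))].
  (α,a): 0.19·log₂(1.6047) = 0.1296
  (α,b): 0.09·log₂(0.7154) = -0.0435
  (α,c): 0.09·log₂(0.7154) = -0.0435
  (β,a): 0.13·log₂(0.6448) = -0.0823
  (β,b): 0.25·log₂(1.1671) = 0.0557
  (β,c): 0.25·log₂(1.1671) = 0.0557
Sum = 0.072 bits.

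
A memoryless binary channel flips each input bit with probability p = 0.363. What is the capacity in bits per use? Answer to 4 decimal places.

Binary symmetric channel: C = 1 − h₂(ε) where h₂ is the binary entropy function.
h₂(0.363) = −0.363·log₂0.363 − 0.637·log₂0.637 = 0.9451.
C = 1 − 0.9451 = 0.0549 bits per channel use.

0.0549 bits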